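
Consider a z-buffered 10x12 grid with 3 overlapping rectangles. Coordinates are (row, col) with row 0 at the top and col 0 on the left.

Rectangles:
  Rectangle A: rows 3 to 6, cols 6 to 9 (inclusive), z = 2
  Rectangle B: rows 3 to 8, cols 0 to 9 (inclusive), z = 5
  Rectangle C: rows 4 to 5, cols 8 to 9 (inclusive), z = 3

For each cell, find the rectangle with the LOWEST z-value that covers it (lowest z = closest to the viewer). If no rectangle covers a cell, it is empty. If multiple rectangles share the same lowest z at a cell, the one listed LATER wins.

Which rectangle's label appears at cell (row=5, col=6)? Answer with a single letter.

Check cell (5,6):
  A: rows 3-6 cols 6-9 z=2 -> covers; best now A (z=2)
  B: rows 3-8 cols 0-9 z=5 -> covers; best now A (z=2)
  C: rows 4-5 cols 8-9 -> outside (col miss)
Winner: A at z=2

Answer: A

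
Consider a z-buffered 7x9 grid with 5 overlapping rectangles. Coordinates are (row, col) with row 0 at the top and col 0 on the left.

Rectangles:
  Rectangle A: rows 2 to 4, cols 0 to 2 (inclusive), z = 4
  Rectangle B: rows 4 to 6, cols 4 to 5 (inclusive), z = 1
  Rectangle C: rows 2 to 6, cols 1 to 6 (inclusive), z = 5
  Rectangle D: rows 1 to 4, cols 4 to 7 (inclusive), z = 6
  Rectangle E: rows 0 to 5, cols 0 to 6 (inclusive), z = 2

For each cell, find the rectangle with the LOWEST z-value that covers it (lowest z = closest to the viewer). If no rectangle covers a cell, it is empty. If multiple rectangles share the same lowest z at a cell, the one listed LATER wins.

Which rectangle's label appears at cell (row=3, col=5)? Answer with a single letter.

Check cell (3,5):
  A: rows 2-4 cols 0-2 -> outside (col miss)
  B: rows 4-6 cols 4-5 -> outside (row miss)
  C: rows 2-6 cols 1-6 z=5 -> covers; best now C (z=5)
  D: rows 1-4 cols 4-7 z=6 -> covers; best now C (z=5)
  E: rows 0-5 cols 0-6 z=2 -> covers; best now E (z=2)
Winner: E at z=2

Answer: E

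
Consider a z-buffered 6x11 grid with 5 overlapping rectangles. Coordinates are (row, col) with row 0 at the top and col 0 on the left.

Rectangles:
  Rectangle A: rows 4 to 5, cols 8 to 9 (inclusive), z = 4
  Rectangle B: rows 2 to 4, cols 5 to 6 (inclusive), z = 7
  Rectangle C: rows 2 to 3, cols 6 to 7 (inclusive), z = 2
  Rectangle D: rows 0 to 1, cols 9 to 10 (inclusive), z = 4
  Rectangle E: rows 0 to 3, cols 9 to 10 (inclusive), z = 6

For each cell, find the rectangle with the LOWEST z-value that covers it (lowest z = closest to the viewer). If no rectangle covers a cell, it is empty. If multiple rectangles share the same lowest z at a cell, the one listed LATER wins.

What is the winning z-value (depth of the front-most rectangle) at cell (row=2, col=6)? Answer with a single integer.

Check cell (2,6):
  A: rows 4-5 cols 8-9 -> outside (row miss)
  B: rows 2-4 cols 5-6 z=7 -> covers; best now B (z=7)
  C: rows 2-3 cols 6-7 z=2 -> covers; best now C (z=2)
  D: rows 0-1 cols 9-10 -> outside (row miss)
  E: rows 0-3 cols 9-10 -> outside (col miss)
Winner: C at z=2

Answer: 2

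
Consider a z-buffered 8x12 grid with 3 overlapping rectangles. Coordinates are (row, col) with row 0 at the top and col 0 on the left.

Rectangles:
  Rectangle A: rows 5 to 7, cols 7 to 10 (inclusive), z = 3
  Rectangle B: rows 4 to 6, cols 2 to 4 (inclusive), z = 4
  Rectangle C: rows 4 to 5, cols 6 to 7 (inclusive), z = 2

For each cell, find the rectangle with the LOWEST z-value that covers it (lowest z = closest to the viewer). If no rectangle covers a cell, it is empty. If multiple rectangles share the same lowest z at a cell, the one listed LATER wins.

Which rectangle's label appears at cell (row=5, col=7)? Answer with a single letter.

Answer: C

Derivation:
Check cell (5,7):
  A: rows 5-7 cols 7-10 z=3 -> covers; best now A (z=3)
  B: rows 4-6 cols 2-4 -> outside (col miss)
  C: rows 4-5 cols 6-7 z=2 -> covers; best now C (z=2)
Winner: C at z=2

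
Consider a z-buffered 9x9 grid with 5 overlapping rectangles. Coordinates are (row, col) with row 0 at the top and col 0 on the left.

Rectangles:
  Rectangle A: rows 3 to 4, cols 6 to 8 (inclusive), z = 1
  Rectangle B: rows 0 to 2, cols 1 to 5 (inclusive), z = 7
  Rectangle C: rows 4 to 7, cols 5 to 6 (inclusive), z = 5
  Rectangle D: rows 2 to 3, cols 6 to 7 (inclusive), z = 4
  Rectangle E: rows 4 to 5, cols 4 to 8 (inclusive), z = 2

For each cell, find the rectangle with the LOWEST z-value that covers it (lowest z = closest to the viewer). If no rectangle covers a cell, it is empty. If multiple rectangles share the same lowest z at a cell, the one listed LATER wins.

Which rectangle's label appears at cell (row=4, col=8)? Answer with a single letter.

Answer: A

Derivation:
Check cell (4,8):
  A: rows 3-4 cols 6-8 z=1 -> covers; best now A (z=1)
  B: rows 0-2 cols 1-5 -> outside (row miss)
  C: rows 4-7 cols 5-6 -> outside (col miss)
  D: rows 2-3 cols 6-7 -> outside (row miss)
  E: rows 4-5 cols 4-8 z=2 -> covers; best now A (z=1)
Winner: A at z=1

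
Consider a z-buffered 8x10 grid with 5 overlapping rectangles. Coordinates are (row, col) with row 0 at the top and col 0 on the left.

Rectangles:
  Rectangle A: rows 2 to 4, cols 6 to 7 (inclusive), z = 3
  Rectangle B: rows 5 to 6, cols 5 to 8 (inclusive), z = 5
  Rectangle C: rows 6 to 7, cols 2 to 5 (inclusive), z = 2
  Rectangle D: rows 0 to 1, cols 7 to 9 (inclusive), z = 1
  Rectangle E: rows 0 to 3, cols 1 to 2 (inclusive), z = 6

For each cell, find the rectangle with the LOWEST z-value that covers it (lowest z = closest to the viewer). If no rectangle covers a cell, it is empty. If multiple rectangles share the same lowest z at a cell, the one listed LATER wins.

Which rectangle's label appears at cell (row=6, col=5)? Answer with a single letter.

Answer: C

Derivation:
Check cell (6,5):
  A: rows 2-4 cols 6-7 -> outside (row miss)
  B: rows 5-6 cols 5-8 z=5 -> covers; best now B (z=5)
  C: rows 6-7 cols 2-5 z=2 -> covers; best now C (z=2)
  D: rows 0-1 cols 7-9 -> outside (row miss)
  E: rows 0-3 cols 1-2 -> outside (row miss)
Winner: C at z=2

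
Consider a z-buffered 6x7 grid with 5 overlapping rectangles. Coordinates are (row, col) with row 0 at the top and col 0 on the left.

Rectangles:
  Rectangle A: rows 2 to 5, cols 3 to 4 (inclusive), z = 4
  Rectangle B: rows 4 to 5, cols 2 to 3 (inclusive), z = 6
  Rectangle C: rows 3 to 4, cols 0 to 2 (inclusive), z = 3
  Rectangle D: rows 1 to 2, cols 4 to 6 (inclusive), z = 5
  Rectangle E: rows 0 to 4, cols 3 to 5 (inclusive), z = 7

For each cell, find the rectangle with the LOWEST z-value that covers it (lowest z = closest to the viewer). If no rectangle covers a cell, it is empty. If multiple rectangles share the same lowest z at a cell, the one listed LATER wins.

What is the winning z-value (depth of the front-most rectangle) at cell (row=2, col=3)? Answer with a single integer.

Answer: 4

Derivation:
Check cell (2,3):
  A: rows 2-5 cols 3-4 z=4 -> covers; best now A (z=4)
  B: rows 4-5 cols 2-3 -> outside (row miss)
  C: rows 3-4 cols 0-2 -> outside (row miss)
  D: rows 1-2 cols 4-6 -> outside (col miss)
  E: rows 0-4 cols 3-5 z=7 -> covers; best now A (z=4)
Winner: A at z=4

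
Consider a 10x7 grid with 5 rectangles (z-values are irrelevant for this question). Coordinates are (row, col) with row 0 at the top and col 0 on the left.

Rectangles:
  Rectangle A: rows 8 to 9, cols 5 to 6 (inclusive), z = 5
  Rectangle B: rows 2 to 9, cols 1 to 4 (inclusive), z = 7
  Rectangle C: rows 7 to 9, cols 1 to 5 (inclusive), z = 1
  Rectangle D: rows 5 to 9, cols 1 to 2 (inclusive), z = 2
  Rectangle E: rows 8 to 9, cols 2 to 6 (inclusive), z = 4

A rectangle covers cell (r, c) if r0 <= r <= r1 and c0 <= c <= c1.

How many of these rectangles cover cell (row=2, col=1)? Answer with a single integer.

Answer: 1

Derivation:
Check cell (2,1):
  A: rows 8-9 cols 5-6 -> outside (row miss)
  B: rows 2-9 cols 1-4 -> covers
  C: rows 7-9 cols 1-5 -> outside (row miss)
  D: rows 5-9 cols 1-2 -> outside (row miss)
  E: rows 8-9 cols 2-6 -> outside (row miss)
Count covering = 1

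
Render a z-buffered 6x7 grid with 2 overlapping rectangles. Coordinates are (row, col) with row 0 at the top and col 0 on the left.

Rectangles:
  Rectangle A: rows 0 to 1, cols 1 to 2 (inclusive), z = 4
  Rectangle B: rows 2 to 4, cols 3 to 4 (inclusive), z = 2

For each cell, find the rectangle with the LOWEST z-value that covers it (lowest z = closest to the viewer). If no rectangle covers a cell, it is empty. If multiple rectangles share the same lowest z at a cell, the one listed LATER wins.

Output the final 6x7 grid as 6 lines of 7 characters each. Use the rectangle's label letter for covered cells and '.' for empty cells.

.AA....
.AA....
...BB..
...BB..
...BB..
.......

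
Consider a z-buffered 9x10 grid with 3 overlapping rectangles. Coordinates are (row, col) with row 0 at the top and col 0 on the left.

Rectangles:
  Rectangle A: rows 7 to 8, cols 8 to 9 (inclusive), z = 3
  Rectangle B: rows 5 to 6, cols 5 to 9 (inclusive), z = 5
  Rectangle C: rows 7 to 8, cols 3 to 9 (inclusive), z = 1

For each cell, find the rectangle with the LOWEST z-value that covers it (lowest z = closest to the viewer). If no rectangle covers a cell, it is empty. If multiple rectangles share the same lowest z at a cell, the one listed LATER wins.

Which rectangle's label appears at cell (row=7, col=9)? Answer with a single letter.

Check cell (7,9):
  A: rows 7-8 cols 8-9 z=3 -> covers; best now A (z=3)
  B: rows 5-6 cols 5-9 -> outside (row miss)
  C: rows 7-8 cols 3-9 z=1 -> covers; best now C (z=1)
Winner: C at z=1

Answer: C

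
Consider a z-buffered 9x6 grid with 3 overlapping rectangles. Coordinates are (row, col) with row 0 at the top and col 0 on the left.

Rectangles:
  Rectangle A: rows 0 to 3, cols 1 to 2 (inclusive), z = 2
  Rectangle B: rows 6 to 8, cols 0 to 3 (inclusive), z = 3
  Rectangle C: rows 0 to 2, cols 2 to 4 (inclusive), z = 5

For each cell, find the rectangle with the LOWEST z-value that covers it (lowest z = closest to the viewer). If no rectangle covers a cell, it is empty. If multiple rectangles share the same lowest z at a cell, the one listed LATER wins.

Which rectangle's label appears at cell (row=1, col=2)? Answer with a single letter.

Check cell (1,2):
  A: rows 0-3 cols 1-2 z=2 -> covers; best now A (z=2)
  B: rows 6-8 cols 0-3 -> outside (row miss)
  C: rows 0-2 cols 2-4 z=5 -> covers; best now A (z=2)
Winner: A at z=2

Answer: A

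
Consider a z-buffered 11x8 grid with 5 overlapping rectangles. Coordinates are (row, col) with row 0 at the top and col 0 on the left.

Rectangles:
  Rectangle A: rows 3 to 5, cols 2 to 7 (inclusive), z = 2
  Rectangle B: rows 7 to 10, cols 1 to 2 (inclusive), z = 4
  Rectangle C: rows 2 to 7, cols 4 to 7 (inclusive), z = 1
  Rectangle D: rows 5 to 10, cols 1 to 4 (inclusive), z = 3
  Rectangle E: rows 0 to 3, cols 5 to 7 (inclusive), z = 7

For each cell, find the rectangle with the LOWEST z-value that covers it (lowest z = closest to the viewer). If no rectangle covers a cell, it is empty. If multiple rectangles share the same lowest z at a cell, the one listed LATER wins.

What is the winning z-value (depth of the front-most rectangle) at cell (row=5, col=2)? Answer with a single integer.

Check cell (5,2):
  A: rows 3-5 cols 2-7 z=2 -> covers; best now A (z=2)
  B: rows 7-10 cols 1-2 -> outside (row miss)
  C: rows 2-7 cols 4-7 -> outside (col miss)
  D: rows 5-10 cols 1-4 z=3 -> covers; best now A (z=2)
  E: rows 0-3 cols 5-7 -> outside (row miss)
Winner: A at z=2

Answer: 2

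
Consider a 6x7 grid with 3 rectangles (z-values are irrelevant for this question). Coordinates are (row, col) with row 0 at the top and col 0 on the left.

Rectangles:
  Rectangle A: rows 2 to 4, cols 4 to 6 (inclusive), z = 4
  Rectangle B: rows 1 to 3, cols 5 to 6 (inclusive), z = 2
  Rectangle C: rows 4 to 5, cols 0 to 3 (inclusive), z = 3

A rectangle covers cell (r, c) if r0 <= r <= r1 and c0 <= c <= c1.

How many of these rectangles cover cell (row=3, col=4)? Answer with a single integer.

Answer: 1

Derivation:
Check cell (3,4):
  A: rows 2-4 cols 4-6 -> covers
  B: rows 1-3 cols 5-6 -> outside (col miss)
  C: rows 4-5 cols 0-3 -> outside (row miss)
Count covering = 1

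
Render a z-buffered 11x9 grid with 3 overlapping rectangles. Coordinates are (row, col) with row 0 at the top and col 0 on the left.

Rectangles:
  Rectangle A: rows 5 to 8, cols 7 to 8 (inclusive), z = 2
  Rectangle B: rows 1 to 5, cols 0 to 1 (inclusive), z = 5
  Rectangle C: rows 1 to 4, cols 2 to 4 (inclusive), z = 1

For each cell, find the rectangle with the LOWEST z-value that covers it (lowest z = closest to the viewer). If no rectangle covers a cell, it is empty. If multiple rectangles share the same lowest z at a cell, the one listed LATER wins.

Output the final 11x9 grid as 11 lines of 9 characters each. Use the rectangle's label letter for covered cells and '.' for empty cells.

.........
BBCCC....
BBCCC....
BBCCC....
BBCCC....
BB.....AA
.......AA
.......AA
.......AA
.........
.........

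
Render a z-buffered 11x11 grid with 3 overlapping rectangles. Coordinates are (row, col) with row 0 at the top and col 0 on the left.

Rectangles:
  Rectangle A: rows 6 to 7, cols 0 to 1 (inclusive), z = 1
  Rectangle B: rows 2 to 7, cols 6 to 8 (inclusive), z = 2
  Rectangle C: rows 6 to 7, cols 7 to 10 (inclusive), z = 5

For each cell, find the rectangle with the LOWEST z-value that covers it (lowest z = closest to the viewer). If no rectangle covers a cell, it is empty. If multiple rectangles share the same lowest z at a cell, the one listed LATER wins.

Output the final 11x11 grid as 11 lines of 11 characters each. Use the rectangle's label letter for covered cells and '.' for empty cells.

...........
...........
......BBB..
......BBB..
......BBB..
......BBB..
AA....BBBCC
AA....BBBCC
...........
...........
...........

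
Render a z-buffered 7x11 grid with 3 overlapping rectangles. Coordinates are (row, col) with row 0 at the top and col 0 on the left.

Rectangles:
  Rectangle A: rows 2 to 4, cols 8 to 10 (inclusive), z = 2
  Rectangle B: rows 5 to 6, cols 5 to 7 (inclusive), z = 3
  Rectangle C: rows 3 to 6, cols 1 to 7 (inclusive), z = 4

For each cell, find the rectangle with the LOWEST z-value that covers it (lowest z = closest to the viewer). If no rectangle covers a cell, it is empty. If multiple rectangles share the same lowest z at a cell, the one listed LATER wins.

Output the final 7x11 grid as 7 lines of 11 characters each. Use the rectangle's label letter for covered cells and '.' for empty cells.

...........
...........
........AAA
.CCCCCCCAAA
.CCCCCCCAAA
.CCCCBBB...
.CCCCBBB...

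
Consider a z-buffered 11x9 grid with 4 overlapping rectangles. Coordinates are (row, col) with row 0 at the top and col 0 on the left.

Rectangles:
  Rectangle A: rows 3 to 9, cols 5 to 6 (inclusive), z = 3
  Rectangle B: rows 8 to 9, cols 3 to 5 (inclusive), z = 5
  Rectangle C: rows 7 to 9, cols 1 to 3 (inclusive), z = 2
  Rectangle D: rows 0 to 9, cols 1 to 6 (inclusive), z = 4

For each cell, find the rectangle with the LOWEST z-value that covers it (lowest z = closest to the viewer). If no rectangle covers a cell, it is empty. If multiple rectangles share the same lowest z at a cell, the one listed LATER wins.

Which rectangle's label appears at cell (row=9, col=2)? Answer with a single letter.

Check cell (9,2):
  A: rows 3-9 cols 5-6 -> outside (col miss)
  B: rows 8-9 cols 3-5 -> outside (col miss)
  C: rows 7-9 cols 1-3 z=2 -> covers; best now C (z=2)
  D: rows 0-9 cols 1-6 z=4 -> covers; best now C (z=2)
Winner: C at z=2

Answer: C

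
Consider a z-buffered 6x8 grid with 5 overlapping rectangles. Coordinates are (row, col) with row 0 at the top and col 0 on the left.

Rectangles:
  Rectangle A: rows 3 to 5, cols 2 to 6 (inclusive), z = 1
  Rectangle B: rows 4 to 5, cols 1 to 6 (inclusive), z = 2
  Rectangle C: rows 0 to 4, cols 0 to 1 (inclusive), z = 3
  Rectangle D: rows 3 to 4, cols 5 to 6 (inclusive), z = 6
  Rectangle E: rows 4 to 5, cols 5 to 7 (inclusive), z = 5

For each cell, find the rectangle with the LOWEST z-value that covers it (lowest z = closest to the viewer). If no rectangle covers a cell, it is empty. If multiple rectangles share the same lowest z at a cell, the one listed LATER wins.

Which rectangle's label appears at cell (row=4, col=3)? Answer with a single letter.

Answer: A

Derivation:
Check cell (4,3):
  A: rows 3-5 cols 2-6 z=1 -> covers; best now A (z=1)
  B: rows 4-5 cols 1-6 z=2 -> covers; best now A (z=1)
  C: rows 0-4 cols 0-1 -> outside (col miss)
  D: rows 3-4 cols 5-6 -> outside (col miss)
  E: rows 4-5 cols 5-7 -> outside (col miss)
Winner: A at z=1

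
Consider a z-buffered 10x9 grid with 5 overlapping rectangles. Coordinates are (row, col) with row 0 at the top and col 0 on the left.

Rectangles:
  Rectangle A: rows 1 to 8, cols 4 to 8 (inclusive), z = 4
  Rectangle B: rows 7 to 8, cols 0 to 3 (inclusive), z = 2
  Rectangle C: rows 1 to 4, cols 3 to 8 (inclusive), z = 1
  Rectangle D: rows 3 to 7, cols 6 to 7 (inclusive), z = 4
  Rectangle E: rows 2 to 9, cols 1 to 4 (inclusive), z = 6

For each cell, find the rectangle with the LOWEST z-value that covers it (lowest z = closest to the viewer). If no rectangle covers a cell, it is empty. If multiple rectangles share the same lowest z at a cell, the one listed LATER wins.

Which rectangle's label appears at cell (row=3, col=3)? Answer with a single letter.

Answer: C

Derivation:
Check cell (3,3):
  A: rows 1-8 cols 4-8 -> outside (col miss)
  B: rows 7-8 cols 0-3 -> outside (row miss)
  C: rows 1-4 cols 3-8 z=1 -> covers; best now C (z=1)
  D: rows 3-7 cols 6-7 -> outside (col miss)
  E: rows 2-9 cols 1-4 z=6 -> covers; best now C (z=1)
Winner: C at z=1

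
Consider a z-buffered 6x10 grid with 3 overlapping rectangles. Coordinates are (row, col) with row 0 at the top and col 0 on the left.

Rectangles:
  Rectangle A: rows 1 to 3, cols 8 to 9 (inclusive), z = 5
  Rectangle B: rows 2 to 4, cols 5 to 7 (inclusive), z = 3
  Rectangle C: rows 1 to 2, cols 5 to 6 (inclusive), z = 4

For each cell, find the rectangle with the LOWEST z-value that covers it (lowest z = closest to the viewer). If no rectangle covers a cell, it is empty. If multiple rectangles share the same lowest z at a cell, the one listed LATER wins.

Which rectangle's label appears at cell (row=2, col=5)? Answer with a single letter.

Check cell (2,5):
  A: rows 1-3 cols 8-9 -> outside (col miss)
  B: rows 2-4 cols 5-7 z=3 -> covers; best now B (z=3)
  C: rows 1-2 cols 5-6 z=4 -> covers; best now B (z=3)
Winner: B at z=3

Answer: B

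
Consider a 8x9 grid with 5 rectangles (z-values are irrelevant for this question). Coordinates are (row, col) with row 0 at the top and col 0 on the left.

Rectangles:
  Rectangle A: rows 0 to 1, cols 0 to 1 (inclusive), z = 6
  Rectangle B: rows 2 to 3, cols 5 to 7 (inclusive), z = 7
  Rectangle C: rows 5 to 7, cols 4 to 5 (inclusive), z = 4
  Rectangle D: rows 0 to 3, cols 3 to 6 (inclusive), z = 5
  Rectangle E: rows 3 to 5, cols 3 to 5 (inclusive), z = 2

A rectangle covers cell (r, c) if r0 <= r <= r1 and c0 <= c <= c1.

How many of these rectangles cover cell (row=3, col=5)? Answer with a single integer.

Check cell (3,5):
  A: rows 0-1 cols 0-1 -> outside (row miss)
  B: rows 2-3 cols 5-7 -> covers
  C: rows 5-7 cols 4-5 -> outside (row miss)
  D: rows 0-3 cols 3-6 -> covers
  E: rows 3-5 cols 3-5 -> covers
Count covering = 3

Answer: 3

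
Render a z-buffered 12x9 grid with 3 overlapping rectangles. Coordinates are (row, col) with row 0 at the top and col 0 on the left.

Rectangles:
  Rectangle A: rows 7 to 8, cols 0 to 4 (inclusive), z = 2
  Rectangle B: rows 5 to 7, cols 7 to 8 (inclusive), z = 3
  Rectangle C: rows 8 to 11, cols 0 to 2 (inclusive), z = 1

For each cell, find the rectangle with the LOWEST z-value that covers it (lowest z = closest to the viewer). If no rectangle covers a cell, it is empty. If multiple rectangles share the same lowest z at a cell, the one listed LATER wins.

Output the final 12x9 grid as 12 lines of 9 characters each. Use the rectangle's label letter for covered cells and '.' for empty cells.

.........
.........
.........
.........
.........
.......BB
.......BB
AAAAA..BB
CCCAA....
CCC......
CCC......
CCC......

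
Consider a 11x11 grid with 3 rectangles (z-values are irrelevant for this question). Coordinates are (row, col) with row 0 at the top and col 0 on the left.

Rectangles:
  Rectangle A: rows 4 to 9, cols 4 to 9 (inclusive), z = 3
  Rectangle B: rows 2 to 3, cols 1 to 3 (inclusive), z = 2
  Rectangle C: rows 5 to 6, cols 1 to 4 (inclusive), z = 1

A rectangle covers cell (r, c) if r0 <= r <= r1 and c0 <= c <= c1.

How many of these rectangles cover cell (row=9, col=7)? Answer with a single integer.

Answer: 1

Derivation:
Check cell (9,7):
  A: rows 4-9 cols 4-9 -> covers
  B: rows 2-3 cols 1-3 -> outside (row miss)
  C: rows 5-6 cols 1-4 -> outside (row miss)
Count covering = 1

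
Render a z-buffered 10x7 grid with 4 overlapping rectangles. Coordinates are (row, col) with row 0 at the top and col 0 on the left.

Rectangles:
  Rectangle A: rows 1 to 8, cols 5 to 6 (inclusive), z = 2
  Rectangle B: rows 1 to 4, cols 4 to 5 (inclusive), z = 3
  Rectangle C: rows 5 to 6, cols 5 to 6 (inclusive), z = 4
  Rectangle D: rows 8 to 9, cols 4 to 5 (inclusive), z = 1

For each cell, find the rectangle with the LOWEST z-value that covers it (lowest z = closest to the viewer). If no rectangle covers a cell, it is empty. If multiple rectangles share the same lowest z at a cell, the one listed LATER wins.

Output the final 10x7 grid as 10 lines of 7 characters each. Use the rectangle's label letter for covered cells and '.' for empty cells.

.......
....BAA
....BAA
....BAA
....BAA
.....AA
.....AA
.....AA
....DDA
....DD.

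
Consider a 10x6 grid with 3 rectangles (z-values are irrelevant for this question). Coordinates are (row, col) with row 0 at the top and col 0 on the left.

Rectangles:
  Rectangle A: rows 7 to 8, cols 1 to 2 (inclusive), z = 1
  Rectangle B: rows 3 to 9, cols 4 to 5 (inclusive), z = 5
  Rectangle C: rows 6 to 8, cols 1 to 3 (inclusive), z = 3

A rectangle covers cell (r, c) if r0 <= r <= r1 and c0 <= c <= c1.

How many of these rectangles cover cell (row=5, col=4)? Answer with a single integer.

Answer: 1

Derivation:
Check cell (5,4):
  A: rows 7-8 cols 1-2 -> outside (row miss)
  B: rows 3-9 cols 4-5 -> covers
  C: rows 6-8 cols 1-3 -> outside (row miss)
Count covering = 1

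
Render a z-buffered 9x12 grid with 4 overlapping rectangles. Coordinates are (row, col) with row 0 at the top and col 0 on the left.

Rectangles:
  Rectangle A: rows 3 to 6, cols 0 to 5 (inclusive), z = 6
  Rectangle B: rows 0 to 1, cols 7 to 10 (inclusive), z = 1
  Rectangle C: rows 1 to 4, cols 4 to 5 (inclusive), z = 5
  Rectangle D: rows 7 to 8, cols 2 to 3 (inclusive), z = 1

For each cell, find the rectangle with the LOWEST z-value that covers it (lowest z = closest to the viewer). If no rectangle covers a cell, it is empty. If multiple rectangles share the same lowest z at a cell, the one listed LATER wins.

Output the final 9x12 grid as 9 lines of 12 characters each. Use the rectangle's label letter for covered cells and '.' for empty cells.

.......BBBB.
....CC.BBBB.
....CC......
AAAACC......
AAAACC......
AAAAAA......
AAAAAA......
..DD........
..DD........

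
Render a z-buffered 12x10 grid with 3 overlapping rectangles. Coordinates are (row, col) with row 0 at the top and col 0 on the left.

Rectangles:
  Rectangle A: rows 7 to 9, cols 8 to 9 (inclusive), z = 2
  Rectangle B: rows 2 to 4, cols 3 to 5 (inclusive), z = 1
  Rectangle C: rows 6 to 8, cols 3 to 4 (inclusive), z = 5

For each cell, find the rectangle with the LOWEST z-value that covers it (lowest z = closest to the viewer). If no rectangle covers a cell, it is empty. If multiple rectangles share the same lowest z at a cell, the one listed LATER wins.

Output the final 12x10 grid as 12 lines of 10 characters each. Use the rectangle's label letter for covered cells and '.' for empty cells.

..........
..........
...BBB....
...BBB....
...BBB....
..........
...CC.....
...CC...AA
...CC...AA
........AA
..........
..........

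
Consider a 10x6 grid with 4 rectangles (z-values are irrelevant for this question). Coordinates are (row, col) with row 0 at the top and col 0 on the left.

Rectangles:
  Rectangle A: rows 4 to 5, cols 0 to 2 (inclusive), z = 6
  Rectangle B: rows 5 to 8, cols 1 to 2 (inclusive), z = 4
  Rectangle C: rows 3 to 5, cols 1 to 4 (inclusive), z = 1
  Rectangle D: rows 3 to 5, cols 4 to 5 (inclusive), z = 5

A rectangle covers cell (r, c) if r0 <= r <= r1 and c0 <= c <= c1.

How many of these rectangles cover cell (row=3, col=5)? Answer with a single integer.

Answer: 1

Derivation:
Check cell (3,5):
  A: rows 4-5 cols 0-2 -> outside (row miss)
  B: rows 5-8 cols 1-2 -> outside (row miss)
  C: rows 3-5 cols 1-4 -> outside (col miss)
  D: rows 3-5 cols 4-5 -> covers
Count covering = 1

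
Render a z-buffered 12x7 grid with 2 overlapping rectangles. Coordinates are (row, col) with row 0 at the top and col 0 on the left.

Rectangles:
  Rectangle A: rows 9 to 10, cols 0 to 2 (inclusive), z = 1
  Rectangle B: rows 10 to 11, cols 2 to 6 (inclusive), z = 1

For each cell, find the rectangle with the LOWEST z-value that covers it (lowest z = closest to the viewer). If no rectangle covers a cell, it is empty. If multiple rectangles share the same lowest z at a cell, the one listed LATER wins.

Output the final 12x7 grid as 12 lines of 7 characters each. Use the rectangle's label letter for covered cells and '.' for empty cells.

.......
.......
.......
.......
.......
.......
.......
.......
.......
AAA....
AABBBBB
..BBBBB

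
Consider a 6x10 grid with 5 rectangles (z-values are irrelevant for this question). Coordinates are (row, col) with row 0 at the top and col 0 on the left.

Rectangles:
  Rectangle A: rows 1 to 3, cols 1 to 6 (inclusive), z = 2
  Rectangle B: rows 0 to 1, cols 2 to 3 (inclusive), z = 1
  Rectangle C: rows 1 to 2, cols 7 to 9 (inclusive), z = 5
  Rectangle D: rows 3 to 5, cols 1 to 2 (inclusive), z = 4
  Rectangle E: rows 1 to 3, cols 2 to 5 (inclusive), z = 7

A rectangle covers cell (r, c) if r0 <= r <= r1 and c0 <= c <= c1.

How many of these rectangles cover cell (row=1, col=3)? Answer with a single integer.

Answer: 3

Derivation:
Check cell (1,3):
  A: rows 1-3 cols 1-6 -> covers
  B: rows 0-1 cols 2-3 -> covers
  C: rows 1-2 cols 7-9 -> outside (col miss)
  D: rows 3-5 cols 1-2 -> outside (row miss)
  E: rows 1-3 cols 2-5 -> covers
Count covering = 3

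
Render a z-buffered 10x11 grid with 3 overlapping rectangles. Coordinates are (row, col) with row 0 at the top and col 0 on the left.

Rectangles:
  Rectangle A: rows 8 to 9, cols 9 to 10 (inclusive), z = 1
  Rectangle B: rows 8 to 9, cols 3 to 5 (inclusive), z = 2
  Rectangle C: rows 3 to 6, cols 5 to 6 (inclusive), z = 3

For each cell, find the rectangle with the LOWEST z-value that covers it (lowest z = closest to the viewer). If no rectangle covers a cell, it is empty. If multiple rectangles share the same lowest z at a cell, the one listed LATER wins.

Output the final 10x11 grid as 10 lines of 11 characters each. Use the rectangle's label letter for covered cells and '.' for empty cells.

...........
...........
...........
.....CC....
.....CC....
.....CC....
.....CC....
...........
...BBB...AA
...BBB...AA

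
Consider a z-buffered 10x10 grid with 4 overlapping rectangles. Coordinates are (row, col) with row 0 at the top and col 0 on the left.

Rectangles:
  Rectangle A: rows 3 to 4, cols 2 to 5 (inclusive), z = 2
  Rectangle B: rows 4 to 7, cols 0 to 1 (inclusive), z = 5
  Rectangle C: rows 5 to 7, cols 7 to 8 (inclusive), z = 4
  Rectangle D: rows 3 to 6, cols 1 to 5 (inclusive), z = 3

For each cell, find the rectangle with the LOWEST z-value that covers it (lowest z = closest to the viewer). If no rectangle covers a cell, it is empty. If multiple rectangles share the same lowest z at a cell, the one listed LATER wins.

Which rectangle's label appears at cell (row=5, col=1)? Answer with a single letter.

Answer: D

Derivation:
Check cell (5,1):
  A: rows 3-4 cols 2-5 -> outside (row miss)
  B: rows 4-7 cols 0-1 z=5 -> covers; best now B (z=5)
  C: rows 5-7 cols 7-8 -> outside (col miss)
  D: rows 3-6 cols 1-5 z=3 -> covers; best now D (z=3)
Winner: D at z=3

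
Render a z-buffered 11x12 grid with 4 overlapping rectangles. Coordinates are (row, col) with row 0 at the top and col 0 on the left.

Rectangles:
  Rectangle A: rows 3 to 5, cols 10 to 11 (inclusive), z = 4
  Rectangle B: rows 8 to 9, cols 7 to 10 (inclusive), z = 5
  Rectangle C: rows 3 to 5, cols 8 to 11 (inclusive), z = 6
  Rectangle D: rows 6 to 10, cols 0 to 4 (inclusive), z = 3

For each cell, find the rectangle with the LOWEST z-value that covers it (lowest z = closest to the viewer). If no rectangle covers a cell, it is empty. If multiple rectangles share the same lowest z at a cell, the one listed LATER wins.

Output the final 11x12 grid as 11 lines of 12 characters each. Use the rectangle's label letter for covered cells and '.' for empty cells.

............
............
............
........CCAA
........CCAA
........CCAA
DDDDD.......
DDDDD.......
DDDDD..BBBB.
DDDDD..BBBB.
DDDDD.......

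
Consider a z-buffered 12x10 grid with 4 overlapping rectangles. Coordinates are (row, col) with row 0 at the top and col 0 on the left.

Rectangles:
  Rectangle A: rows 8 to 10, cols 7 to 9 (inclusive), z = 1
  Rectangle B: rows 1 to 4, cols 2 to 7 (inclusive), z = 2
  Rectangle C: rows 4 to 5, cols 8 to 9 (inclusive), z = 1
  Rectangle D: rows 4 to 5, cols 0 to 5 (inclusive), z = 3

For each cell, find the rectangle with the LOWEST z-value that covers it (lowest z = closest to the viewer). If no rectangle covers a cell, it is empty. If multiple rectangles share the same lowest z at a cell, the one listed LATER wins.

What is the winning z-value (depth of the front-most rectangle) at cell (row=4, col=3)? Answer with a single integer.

Answer: 2

Derivation:
Check cell (4,3):
  A: rows 8-10 cols 7-9 -> outside (row miss)
  B: rows 1-4 cols 2-7 z=2 -> covers; best now B (z=2)
  C: rows 4-5 cols 8-9 -> outside (col miss)
  D: rows 4-5 cols 0-5 z=3 -> covers; best now B (z=2)
Winner: B at z=2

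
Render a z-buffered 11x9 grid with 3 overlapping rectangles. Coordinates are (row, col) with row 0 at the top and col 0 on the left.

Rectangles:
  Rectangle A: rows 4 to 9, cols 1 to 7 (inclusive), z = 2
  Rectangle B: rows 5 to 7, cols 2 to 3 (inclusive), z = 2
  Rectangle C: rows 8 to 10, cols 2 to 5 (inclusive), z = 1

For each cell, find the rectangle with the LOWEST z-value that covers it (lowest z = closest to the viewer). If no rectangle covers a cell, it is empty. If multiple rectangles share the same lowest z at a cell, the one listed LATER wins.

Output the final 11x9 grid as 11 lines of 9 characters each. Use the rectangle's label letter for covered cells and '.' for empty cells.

.........
.........
.........
.........
.AAAAAAA.
.ABBAAAA.
.ABBAAAA.
.ABBAAAA.
.ACCCCAA.
.ACCCCAA.
..CCCC...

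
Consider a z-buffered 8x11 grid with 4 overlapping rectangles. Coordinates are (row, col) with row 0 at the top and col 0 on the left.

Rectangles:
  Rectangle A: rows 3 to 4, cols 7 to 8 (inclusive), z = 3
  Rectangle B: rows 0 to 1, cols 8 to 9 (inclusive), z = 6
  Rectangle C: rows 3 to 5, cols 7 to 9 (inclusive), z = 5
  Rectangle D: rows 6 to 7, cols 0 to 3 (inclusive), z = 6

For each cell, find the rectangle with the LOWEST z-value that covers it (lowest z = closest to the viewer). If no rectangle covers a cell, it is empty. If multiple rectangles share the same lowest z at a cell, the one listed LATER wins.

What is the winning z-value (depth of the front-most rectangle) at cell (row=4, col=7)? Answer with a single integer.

Answer: 3

Derivation:
Check cell (4,7):
  A: rows 3-4 cols 7-8 z=3 -> covers; best now A (z=3)
  B: rows 0-1 cols 8-9 -> outside (row miss)
  C: rows 3-5 cols 7-9 z=5 -> covers; best now A (z=3)
  D: rows 6-7 cols 0-3 -> outside (row miss)
Winner: A at z=3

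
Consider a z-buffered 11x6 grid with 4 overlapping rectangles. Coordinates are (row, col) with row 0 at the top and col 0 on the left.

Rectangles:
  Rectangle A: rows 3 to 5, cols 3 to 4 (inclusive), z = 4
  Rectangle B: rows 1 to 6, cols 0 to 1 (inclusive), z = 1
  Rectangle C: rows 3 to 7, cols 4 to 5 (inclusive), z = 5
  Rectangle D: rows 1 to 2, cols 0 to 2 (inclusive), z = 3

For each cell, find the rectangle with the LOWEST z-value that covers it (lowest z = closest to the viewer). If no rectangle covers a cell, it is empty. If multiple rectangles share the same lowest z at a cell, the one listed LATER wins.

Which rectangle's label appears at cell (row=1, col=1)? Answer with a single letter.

Answer: B

Derivation:
Check cell (1,1):
  A: rows 3-5 cols 3-4 -> outside (row miss)
  B: rows 1-6 cols 0-1 z=1 -> covers; best now B (z=1)
  C: rows 3-7 cols 4-5 -> outside (row miss)
  D: rows 1-2 cols 0-2 z=3 -> covers; best now B (z=1)
Winner: B at z=1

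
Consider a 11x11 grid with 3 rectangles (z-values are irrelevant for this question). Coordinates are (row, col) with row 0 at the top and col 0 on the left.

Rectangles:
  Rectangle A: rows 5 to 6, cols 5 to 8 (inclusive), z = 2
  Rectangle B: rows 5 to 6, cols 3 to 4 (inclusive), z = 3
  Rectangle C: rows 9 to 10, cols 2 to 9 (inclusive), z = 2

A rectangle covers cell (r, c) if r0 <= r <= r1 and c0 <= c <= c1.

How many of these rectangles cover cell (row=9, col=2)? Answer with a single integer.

Answer: 1

Derivation:
Check cell (9,2):
  A: rows 5-6 cols 5-8 -> outside (row miss)
  B: rows 5-6 cols 3-4 -> outside (row miss)
  C: rows 9-10 cols 2-9 -> covers
Count covering = 1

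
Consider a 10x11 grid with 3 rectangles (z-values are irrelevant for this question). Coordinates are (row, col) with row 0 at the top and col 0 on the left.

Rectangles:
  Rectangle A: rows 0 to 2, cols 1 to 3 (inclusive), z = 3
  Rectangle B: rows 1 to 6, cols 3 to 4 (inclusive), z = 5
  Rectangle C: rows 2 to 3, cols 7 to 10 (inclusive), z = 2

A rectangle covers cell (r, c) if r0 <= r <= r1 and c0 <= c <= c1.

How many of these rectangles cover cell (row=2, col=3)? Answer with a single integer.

Answer: 2

Derivation:
Check cell (2,3):
  A: rows 0-2 cols 1-3 -> covers
  B: rows 1-6 cols 3-4 -> covers
  C: rows 2-3 cols 7-10 -> outside (col miss)
Count covering = 2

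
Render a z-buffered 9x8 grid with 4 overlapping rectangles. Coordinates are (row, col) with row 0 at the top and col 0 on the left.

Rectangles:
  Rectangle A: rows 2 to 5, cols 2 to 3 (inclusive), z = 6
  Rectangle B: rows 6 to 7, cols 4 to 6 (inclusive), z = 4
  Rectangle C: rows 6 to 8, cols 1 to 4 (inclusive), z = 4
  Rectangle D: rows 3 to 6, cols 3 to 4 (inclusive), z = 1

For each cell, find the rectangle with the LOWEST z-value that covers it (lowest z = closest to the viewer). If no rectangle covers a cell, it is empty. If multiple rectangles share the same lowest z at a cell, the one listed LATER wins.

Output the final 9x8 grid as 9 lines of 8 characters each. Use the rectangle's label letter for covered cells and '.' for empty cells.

........
........
..AA....
..ADD...
..ADD...
..ADD...
.CCDDBB.
.CCCCBB.
.CCCC...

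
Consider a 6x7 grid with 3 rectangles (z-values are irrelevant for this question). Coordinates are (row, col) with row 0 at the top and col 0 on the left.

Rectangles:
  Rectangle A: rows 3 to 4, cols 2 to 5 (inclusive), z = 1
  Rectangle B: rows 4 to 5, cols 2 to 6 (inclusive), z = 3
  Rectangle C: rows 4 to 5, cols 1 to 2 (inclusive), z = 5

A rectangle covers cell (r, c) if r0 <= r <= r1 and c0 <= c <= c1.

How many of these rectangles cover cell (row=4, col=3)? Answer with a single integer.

Answer: 2

Derivation:
Check cell (4,3):
  A: rows 3-4 cols 2-5 -> covers
  B: rows 4-5 cols 2-6 -> covers
  C: rows 4-5 cols 1-2 -> outside (col miss)
Count covering = 2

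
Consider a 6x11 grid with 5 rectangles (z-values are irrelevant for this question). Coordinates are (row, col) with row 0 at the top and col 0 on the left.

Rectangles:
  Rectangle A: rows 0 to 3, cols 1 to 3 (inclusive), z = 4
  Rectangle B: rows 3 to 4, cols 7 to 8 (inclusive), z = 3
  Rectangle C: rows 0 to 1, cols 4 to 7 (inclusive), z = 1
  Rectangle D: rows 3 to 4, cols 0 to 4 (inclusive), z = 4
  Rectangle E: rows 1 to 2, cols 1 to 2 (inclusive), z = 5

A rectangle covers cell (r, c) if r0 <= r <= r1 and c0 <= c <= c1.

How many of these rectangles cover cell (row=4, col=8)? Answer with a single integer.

Check cell (4,8):
  A: rows 0-3 cols 1-3 -> outside (row miss)
  B: rows 3-4 cols 7-8 -> covers
  C: rows 0-1 cols 4-7 -> outside (row miss)
  D: rows 3-4 cols 0-4 -> outside (col miss)
  E: rows 1-2 cols 1-2 -> outside (row miss)
Count covering = 1

Answer: 1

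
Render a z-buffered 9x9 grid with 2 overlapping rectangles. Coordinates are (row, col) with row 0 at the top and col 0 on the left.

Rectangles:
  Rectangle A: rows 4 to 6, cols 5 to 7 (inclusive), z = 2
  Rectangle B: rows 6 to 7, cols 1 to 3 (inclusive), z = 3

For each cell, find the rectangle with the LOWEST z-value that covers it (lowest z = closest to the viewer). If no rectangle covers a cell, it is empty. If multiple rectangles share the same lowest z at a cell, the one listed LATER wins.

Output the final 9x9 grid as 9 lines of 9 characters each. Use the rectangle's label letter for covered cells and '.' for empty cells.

.........
.........
.........
.........
.....AAA.
.....AAA.
.BBB.AAA.
.BBB.....
.........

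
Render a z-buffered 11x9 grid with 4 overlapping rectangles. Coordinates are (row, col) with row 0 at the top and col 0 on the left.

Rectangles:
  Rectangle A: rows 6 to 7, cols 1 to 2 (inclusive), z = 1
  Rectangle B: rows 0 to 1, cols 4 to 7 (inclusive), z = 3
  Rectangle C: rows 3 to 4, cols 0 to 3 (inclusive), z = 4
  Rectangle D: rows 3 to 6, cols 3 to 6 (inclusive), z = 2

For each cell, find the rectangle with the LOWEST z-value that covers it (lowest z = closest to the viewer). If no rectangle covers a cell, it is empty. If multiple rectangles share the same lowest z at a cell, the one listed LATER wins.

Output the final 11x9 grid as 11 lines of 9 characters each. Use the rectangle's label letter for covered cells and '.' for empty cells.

....BBBB.
....BBBB.
.........
CCCDDDD..
CCCDDDD..
...DDDD..
.AADDDD..
.AA......
.........
.........
.........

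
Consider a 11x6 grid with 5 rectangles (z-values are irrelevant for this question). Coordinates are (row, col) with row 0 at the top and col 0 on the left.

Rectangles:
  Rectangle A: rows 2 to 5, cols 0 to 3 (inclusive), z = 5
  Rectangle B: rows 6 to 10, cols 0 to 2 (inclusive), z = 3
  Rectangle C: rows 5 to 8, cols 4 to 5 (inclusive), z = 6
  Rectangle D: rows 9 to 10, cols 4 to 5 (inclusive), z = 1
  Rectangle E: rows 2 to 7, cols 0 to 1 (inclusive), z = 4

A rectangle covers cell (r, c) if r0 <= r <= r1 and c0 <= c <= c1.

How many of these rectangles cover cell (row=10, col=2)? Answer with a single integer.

Answer: 1

Derivation:
Check cell (10,2):
  A: rows 2-5 cols 0-3 -> outside (row miss)
  B: rows 6-10 cols 0-2 -> covers
  C: rows 5-8 cols 4-5 -> outside (row miss)
  D: rows 9-10 cols 4-5 -> outside (col miss)
  E: rows 2-7 cols 0-1 -> outside (row miss)
Count covering = 1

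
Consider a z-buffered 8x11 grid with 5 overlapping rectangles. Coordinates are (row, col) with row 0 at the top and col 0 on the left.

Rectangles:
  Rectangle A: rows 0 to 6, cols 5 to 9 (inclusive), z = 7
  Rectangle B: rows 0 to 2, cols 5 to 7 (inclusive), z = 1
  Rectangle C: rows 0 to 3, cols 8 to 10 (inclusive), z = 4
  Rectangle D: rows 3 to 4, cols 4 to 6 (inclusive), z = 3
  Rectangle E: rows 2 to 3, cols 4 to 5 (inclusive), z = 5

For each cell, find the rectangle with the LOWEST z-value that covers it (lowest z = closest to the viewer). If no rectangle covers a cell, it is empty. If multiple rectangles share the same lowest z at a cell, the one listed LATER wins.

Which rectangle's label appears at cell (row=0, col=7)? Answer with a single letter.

Check cell (0,7):
  A: rows 0-6 cols 5-9 z=7 -> covers; best now A (z=7)
  B: rows 0-2 cols 5-7 z=1 -> covers; best now B (z=1)
  C: rows 0-3 cols 8-10 -> outside (col miss)
  D: rows 3-4 cols 4-6 -> outside (row miss)
  E: rows 2-3 cols 4-5 -> outside (row miss)
Winner: B at z=1

Answer: B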